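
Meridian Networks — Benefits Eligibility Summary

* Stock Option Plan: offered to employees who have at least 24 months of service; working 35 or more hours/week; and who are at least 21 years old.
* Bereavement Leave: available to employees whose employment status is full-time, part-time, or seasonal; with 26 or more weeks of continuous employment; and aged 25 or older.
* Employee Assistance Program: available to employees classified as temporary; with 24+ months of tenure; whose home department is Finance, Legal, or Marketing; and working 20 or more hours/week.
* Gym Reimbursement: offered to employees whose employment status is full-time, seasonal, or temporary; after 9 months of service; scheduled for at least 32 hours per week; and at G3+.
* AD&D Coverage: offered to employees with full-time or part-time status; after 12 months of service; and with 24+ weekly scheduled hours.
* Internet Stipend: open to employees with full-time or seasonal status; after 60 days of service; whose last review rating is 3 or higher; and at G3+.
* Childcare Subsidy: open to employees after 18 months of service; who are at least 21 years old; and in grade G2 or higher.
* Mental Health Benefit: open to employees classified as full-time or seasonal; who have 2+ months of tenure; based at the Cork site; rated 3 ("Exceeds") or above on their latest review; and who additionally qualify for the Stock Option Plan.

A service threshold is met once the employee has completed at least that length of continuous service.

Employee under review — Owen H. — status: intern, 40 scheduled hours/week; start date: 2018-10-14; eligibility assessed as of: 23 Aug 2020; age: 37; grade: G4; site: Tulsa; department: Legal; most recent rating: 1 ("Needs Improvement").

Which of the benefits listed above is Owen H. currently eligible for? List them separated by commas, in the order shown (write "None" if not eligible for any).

Service from 2018-10-14 to 23 Aug 2020: 679 days.
Stock Option Plan — service 679 days < 24 months (≈720 days) ✗ → not eligible.
Bereavement Leave — status intern ✗ (requires full-time, part-time, or seasonal) → not eligible.
Employee Assistance Program — status intern ✗ (requires temporary) → not eligible.
Gym Reimbursement — status intern ✗ (requires full-time, seasonal, or temporary) → not eligible.
AD&D Coverage — status intern ✗ (requires full-time or part-time) → not eligible.
Internet Stipend — status intern ✗ (requires full-time or seasonal) → not eligible.
Childcare Subsidy — service 679 days ≥ 18 months (≈540 days) ✓; age 37 ≥ 21 ✓; grade G4 ≥ G2 ✓ → eligible.
Mental Health Benefit — status intern ✗ (requires full-time or seasonal) → not eligible.

Childcare Subsidy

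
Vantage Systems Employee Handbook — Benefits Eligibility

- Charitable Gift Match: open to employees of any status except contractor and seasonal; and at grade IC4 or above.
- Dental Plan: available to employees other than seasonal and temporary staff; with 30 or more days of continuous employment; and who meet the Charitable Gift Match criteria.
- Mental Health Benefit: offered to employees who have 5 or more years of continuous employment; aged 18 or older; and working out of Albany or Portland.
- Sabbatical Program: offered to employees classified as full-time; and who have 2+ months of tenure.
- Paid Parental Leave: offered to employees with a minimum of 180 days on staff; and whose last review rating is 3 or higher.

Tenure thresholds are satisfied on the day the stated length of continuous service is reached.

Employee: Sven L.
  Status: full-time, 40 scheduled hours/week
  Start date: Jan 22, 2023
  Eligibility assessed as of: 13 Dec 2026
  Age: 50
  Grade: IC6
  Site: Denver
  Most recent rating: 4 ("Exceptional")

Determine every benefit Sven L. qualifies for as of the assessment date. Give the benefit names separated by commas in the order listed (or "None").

Charitable Gift Match, Dental Plan, Sabbatical Program, Paid Parental Leave

Service from Jan 22, 2023 to 13 Dec 2026: 1421 days.
Charitable Gift Match — status full-time ✓ (not excluded); grade IC6 ≥ IC4 ✓ → eligible.
Dental Plan — status full-time ✓ (not excluded); service 1421 days ≥ 30 days ✓; eligible for Charitable Gift Match ✓ → eligible.
Mental Health Benefit — service 1421 days < 5 years (≈1825 days) ✗ → not eligible.
Sabbatical Program — status full-time ✓; service 1421 days ≥ 2 months (≈60 days) ✓ → eligible.
Paid Parental Leave — service 1421 days ≥ 180 days ✓; rating 4 ≥ 3 ✓ → eligible.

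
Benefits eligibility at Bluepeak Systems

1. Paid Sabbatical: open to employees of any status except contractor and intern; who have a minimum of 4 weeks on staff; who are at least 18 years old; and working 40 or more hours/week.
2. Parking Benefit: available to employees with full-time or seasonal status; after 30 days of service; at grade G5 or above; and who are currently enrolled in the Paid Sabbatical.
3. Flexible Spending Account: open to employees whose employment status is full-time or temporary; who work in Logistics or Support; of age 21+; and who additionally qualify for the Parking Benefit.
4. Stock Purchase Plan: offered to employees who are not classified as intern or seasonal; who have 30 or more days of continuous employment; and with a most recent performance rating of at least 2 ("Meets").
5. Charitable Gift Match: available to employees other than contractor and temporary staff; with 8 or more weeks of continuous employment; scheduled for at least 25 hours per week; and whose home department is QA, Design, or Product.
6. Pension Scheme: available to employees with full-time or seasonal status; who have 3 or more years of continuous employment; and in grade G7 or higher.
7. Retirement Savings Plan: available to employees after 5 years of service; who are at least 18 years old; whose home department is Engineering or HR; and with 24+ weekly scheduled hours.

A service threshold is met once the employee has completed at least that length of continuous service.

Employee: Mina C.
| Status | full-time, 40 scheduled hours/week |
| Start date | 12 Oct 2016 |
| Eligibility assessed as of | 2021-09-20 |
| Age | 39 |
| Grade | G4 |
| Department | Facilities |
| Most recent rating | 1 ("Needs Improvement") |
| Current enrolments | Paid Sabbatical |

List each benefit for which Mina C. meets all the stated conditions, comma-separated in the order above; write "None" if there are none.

Service from 12 Oct 2016 to 2021-09-20: 1804 days.
Paid Sabbatical — status full-time ✓ (not excluded); service 1804 days ≥ 4 weeks (≈28 days) ✓; age 39 ≥ 18 ✓; 40 hrs/wk ≥ 40 ✓ → eligible.
Parking Benefit — status full-time ✓; service 1804 days ≥ 30 days ✓; grade G4 < G5 ✗ → not eligible.
Flexible Spending Account — status full-time ✓; dept Facilities ✗ → not eligible.
Stock Purchase Plan — status full-time ✓ (not excluded); service 1804 days ≥ 30 days ✓; rating 1 < 2 ✗ → not eligible.
Charitable Gift Match — status full-time ✓ (not excluded); service 1804 days ≥ 8 weeks (≈56 days) ✓; 40 hrs/wk ≥ 25 ✓; dept Facilities ✗ → not eligible.
Pension Scheme — status full-time ✓; service 1804 days ≥ 3 years (≈1095 days) ✓; grade G4 < G7 ✗ → not eligible.
Retirement Savings Plan — service 1804 days < 5 years (≈1825 days) ✗ → not eligible.

Paid Sabbatical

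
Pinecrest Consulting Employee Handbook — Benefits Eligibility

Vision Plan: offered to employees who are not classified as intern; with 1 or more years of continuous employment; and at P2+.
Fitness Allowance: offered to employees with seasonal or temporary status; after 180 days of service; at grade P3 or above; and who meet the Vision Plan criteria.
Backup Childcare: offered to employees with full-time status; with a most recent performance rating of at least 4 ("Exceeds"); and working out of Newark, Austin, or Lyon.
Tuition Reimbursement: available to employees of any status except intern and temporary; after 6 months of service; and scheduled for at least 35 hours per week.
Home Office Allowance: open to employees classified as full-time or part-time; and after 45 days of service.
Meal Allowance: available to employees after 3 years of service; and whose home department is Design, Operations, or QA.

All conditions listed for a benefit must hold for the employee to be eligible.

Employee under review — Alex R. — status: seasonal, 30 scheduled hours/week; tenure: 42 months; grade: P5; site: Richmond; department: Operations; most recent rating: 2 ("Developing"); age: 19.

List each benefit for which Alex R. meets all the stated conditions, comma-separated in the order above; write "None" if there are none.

Vision Plan — status seasonal ✓ (not excluded); service 42 months ≥ 1 year (≈365 days) ✓; grade P5 ≥ P2 ✓ → eligible.
Fitness Allowance — status seasonal ✓; service 42 months ≥ 180 days ✓; grade P5 ≥ P3 ✓; eligible for Vision Plan ✓ → eligible.
Backup Childcare — status seasonal ✗ (requires full-time) → not eligible.
Tuition Reimbursement — status seasonal ✓ (not excluded); service 42 months ≥ 6 months ✓; 30 hrs/wk < 35 ✗ → not eligible.
Home Office Allowance — status seasonal ✗ (requires full-time or part-time) → not eligible.
Meal Allowance — service 42 months ≥ 3 years (≈1095 days) ✓; dept Operations ✓ → eligible.

Vision Plan, Fitness Allowance, Meal Allowance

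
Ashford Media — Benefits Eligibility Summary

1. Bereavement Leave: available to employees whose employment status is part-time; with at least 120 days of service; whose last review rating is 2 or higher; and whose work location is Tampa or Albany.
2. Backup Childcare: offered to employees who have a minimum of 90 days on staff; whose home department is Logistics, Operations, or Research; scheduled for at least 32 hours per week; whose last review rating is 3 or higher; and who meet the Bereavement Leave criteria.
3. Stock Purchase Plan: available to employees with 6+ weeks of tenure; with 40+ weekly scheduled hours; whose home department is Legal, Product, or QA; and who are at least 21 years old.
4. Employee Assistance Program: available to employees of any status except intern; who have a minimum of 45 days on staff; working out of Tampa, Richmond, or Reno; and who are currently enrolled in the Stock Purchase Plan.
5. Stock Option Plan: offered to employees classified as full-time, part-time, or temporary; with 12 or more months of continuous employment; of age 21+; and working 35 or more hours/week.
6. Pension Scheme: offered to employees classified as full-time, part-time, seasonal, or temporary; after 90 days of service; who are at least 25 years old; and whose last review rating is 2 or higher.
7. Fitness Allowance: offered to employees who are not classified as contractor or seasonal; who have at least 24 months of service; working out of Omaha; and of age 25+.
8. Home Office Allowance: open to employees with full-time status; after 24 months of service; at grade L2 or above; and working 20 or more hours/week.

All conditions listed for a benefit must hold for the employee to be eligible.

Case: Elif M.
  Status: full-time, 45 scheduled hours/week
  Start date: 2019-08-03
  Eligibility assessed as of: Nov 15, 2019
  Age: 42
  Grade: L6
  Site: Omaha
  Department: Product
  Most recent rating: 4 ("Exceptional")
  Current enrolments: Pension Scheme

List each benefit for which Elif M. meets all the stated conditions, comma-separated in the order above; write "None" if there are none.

Service from 2019-08-03 to Nov 15, 2019: 104 days.
Bereavement Leave — status full-time ✗ (requires part-time) → not eligible.
Backup Childcare — service 104 days ≥ 90 days ✓; dept Product ✗ → not eligible.
Stock Purchase Plan — service 104 days ≥ 6 weeks (≈42 days) ✓; 45 hrs/wk ≥ 40 ✓; dept Product ✓; age 42 ≥ 21 ✓ → eligible.
Employee Assistance Program — status full-time ✓ (not excluded); service 104 days ≥ 45 days ✓; site Omaha ✗ (not Tampa, Richmond, or Reno) → not eligible.
Stock Option Plan — status full-time ✓; service 104 days < 12 months (≈360 days) ✗ → not eligible.
Pension Scheme — status full-time ✓; service 104 days ≥ 90 days ✓; age 42 ≥ 25 ✓; rating 4 ≥ 2 ✓ → eligible.
Fitness Allowance — status full-time ✓ (not excluded); service 104 days < 24 months (≈720 days) ✗ → not eligible.
Home Office Allowance — status full-time ✓; service 104 days < 24 months (≈720 days) ✗ → not eligible.

Stock Purchase Plan, Pension Scheme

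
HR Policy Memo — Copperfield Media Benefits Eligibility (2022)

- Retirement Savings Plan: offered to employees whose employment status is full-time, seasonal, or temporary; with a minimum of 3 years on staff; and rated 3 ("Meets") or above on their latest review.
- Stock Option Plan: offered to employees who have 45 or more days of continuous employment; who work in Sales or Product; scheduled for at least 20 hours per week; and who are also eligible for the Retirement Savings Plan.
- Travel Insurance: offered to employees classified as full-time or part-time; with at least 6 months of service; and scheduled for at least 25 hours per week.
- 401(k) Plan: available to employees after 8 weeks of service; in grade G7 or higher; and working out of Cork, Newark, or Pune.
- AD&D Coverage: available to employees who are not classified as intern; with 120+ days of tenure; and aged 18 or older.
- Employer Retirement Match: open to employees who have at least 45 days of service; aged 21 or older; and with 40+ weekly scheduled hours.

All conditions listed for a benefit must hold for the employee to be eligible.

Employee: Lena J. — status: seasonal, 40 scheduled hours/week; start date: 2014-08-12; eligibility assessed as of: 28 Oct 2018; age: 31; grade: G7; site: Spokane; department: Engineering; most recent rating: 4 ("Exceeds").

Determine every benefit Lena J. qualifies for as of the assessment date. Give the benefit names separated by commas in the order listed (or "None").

Retirement Savings Plan, AD&D Coverage, Employer Retirement Match

Service from 2014-08-12 to 28 Oct 2018: 1538 days.
Retirement Savings Plan — status seasonal ✓; service 1538 days ≥ 3 years (≈1095 days) ✓; rating 4 ≥ 3 ✓ → eligible.
Stock Option Plan — service 1538 days ≥ 45 days ✓; dept Engineering ✗ → not eligible.
Travel Insurance — status seasonal ✗ (requires full-time or part-time) → not eligible.
401(k) Plan — service 1538 days ≥ 8 weeks (≈56 days) ✓; grade G7 ≥ G7 ✓; site Spokane ✗ (not Cork, Newark, or Pune) → not eligible.
AD&D Coverage — status seasonal ✓ (not excluded); service 1538 days ≥ 120 days ✓; age 31 ≥ 18 ✓ → eligible.
Employer Retirement Match — service 1538 days ≥ 45 days ✓; age 31 ≥ 21 ✓; 40 hrs/wk ≥ 40 ✓ → eligible.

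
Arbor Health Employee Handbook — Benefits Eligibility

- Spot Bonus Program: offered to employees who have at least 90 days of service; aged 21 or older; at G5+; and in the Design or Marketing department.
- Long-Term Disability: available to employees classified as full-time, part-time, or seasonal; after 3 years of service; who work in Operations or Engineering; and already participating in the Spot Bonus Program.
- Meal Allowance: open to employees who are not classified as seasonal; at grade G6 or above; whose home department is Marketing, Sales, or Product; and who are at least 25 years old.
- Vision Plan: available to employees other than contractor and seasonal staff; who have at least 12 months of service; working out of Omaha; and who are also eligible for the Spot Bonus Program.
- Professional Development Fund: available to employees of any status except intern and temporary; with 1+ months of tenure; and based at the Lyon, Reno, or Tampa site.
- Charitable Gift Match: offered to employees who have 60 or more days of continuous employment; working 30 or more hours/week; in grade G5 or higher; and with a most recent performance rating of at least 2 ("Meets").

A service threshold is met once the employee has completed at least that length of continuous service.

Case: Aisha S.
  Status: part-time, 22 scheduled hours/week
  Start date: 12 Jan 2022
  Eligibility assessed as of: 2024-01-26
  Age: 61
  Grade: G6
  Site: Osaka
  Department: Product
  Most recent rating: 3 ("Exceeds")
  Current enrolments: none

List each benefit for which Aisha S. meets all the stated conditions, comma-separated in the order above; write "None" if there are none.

Meal Allowance

Service from 12 Jan 2022 to 2024-01-26: 744 days.
Spot Bonus Program — service 744 days ≥ 90 days ✓; age 61 ≥ 21 ✓; grade G6 ≥ G5 ✓; dept Product ✗ → not eligible.
Long-Term Disability — status part-time ✓; service 744 days < 3 years (≈1095 days) ✗ → not eligible.
Meal Allowance — status part-time ✓ (not excluded); grade G6 ≥ G6 ✓; dept Product ✓; age 61 ≥ 25 ✓ → eligible.
Vision Plan — status part-time ✓ (not excluded); service 744 days ≥ 12 months (≈360 days) ✓; site Osaka ✗ (not Omaha) → not eligible.
Professional Development Fund — status part-time ✓ (not excluded); service 744 days ≥ 1 month (≈30 days) ✓; site Osaka ✗ (not Lyon, Reno, or Tampa) → not eligible.
Charitable Gift Match — service 744 days ≥ 60 days ✓; 22 hrs/wk < 30 ✗ → not eligible.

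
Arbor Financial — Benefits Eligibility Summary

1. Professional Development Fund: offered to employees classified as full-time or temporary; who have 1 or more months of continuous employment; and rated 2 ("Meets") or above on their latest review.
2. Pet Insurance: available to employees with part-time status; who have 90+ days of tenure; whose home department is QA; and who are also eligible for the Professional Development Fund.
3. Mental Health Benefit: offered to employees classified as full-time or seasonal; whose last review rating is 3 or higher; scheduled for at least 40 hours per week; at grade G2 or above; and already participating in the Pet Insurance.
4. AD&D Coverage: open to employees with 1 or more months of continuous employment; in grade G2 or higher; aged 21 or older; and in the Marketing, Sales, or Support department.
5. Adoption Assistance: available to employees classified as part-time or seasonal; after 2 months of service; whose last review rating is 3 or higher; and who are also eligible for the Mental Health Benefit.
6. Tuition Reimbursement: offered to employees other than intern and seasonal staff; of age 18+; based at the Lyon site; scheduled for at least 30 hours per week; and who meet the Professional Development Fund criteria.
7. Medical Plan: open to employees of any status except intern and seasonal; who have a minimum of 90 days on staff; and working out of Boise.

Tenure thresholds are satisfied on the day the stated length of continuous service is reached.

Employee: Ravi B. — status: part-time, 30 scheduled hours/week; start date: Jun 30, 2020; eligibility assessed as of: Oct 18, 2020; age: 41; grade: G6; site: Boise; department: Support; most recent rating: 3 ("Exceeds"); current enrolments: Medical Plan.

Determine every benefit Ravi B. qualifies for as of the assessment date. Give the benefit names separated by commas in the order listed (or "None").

Service from Jun 30, 2020 to Oct 18, 2020: 110 days.
Professional Development Fund — status part-time ✗ (requires full-time or temporary) → not eligible.
Pet Insurance — status part-time ✓; service 110 days ≥ 90 days ✓; dept Support ✗ → not eligible.
Mental Health Benefit — status part-time ✗ (requires full-time or seasonal) → not eligible.
AD&D Coverage — service 110 days ≥ 1 month (≈30 days) ✓; grade G6 ≥ G2 ✓; age 41 ≥ 21 ✓; dept Support ✓ → eligible.
Adoption Assistance — status part-time ✓; service 110 days ≥ 2 months (≈60 days) ✓; rating 3 ≥ 3 ✓; not eligible for Mental Health Benefit ✗ → not eligible.
Tuition Reimbursement — status part-time ✓ (not excluded); age 41 ≥ 18 ✓; site Boise ✗ (not Lyon) → not eligible.
Medical Plan — status part-time ✓ (not excluded); service 110 days ≥ 90 days ✓; site Boise ✓ → eligible.

AD&D Coverage, Medical Plan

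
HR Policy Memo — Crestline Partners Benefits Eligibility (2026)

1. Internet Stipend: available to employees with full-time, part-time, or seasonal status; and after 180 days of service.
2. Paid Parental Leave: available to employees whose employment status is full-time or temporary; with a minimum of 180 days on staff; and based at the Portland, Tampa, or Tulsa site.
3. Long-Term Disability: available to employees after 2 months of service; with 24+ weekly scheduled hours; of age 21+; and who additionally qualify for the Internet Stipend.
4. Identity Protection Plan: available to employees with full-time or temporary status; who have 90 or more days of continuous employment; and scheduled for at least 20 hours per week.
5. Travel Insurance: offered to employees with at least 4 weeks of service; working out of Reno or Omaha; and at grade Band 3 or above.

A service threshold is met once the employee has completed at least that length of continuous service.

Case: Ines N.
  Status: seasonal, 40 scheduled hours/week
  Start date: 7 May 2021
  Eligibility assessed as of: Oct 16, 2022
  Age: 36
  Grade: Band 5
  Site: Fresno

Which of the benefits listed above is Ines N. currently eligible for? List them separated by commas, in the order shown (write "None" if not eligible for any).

Service from 7 May 2021 to Oct 16, 2022: 527 days.
Internet Stipend — status seasonal ✓; service 527 days ≥ 180 days ✓ → eligible.
Paid Parental Leave — status seasonal ✗ (requires full-time or temporary) → not eligible.
Long-Term Disability — service 527 days ≥ 2 months (≈60 days) ✓; 40 hrs/wk ≥ 24 ✓; age 36 ≥ 21 ✓; eligible for Internet Stipend ✓ → eligible.
Identity Protection Plan — status seasonal ✗ (requires full-time or temporary) → not eligible.
Travel Insurance — service 527 days ≥ 4 weeks (≈28 days) ✓; site Fresno ✗ (not Reno or Omaha) → not eligible.

Internet Stipend, Long-Term Disability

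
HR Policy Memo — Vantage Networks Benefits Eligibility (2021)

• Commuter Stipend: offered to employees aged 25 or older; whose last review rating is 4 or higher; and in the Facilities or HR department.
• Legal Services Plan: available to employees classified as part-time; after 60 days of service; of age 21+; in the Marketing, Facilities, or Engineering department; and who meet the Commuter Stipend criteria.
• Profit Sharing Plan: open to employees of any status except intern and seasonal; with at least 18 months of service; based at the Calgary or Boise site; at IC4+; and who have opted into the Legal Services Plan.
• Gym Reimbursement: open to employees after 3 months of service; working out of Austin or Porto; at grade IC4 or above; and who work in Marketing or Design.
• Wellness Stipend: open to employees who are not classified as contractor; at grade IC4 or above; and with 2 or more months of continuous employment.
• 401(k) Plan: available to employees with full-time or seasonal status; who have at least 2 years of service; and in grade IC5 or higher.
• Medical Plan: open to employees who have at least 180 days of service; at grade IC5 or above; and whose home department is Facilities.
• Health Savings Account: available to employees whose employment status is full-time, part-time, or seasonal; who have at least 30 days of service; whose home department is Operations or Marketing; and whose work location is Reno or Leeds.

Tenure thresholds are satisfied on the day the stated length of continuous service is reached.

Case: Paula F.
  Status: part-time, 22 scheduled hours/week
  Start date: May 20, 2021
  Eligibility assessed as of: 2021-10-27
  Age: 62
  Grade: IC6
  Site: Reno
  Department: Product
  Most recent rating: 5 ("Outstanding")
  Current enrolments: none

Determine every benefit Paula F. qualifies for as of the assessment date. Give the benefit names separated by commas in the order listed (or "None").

Service from May 20, 2021 to 2021-10-27: 160 days.
Commuter Stipend — age 62 ≥ 25 ✓; rating 5 ≥ 4 ✓; dept Product ✗ → not eligible.
Legal Services Plan — status part-time ✓; service 160 days ≥ 60 days ✓; age 62 ≥ 21 ✓; dept Product ✗ → not eligible.
Profit Sharing Plan — status part-time ✓ (not excluded); service 160 days < 18 months (≈540 days) ✗ → not eligible.
Gym Reimbursement — service 160 days ≥ 3 months (≈90 days) ✓; site Reno ✗ (not Austin or Porto) → not eligible.
Wellness Stipend — status part-time ✓ (not excluded); grade IC6 ≥ IC4 ✓; service 160 days ≥ 2 months (≈60 days) ✓ → eligible.
401(k) Plan — status part-time ✗ (requires full-time or seasonal) → not eligible.
Medical Plan — service 160 days < 180 days ✗ → not eligible.
Health Savings Account — status part-time ✓; service 160 days ≥ 30 days ✓; dept Product ✗ → not eligible.

Wellness Stipend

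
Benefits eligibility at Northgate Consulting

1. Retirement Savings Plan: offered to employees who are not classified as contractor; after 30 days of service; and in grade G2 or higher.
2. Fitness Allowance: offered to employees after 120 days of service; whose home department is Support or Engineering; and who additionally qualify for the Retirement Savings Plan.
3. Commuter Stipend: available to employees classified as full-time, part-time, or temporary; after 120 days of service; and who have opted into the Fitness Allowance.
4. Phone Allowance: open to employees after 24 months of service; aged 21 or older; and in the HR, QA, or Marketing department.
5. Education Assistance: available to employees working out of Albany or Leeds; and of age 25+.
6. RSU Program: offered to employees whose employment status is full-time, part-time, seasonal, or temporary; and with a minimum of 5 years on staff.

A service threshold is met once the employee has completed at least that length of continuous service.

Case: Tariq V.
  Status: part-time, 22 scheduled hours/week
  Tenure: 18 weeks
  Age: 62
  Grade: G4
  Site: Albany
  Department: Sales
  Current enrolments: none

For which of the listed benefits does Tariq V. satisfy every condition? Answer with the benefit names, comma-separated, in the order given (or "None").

Retirement Savings Plan, Education Assistance

Retirement Savings Plan — status part-time ✓ (not excluded); service 18 weeks ≥ 30 days ✓; grade G4 ≥ G2 ✓ → eligible.
Fitness Allowance — service 18 weeks ≥ 120 days ✓; dept Sales ✗ → not eligible.
Commuter Stipend — status part-time ✓; service 18 weeks ≥ 120 days ✓; not enrolled in Fitness Allowance ✗ → not eligible.
Phone Allowance — service 18 weeks < 24 months (≈720 days) ✗ → not eligible.
Education Assistance — site Albany ✓; age 62 ≥ 25 ✓ → eligible.
RSU Program — status part-time ✓; service 18 weeks < 5 years (≈1825 days) ✗ → not eligible.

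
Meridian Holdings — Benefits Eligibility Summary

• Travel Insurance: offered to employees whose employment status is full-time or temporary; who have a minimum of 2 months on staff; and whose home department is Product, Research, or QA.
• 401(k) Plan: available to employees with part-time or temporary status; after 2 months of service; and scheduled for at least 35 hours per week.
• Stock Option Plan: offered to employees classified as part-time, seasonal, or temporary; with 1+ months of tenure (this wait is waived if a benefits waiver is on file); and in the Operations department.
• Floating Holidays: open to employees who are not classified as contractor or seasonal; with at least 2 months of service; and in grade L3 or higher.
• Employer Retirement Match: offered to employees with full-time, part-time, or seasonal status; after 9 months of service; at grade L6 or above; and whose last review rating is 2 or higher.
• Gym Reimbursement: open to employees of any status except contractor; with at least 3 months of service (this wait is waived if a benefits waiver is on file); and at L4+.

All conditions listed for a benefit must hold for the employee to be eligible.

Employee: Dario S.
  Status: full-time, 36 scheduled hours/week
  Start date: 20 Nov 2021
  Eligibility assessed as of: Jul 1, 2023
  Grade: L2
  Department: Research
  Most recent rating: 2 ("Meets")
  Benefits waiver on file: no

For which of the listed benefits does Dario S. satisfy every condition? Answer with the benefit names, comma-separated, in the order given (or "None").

Travel Insurance

Service from 20 Nov 2021 to Jul 1, 2023: 588 days.
Travel Insurance — status full-time ✓; service 588 days ≥ 2 months (≈60 days) ✓; dept Research ✓ → eligible.
401(k) Plan — status full-time ✗ (requires part-time or temporary) → not eligible.
Stock Option Plan — status full-time ✗ (requires part-time, seasonal, or temporary) → not eligible.
Floating Holidays — status full-time ✓ (not excluded); service 588 days ≥ 2 months (≈60 days) ✓; grade L2 < L3 ✗ → not eligible.
Employer Retirement Match — status full-time ✓; service 588 days ≥ 9 months (≈270 days) ✓; grade L2 < L6 ✗ → not eligible.
Gym Reimbursement — status full-time ✓ (not excluded); no waiver, service 588 days ≥ 3 months (≈90 days) ✓; grade L2 < L4 ✗ → not eligible.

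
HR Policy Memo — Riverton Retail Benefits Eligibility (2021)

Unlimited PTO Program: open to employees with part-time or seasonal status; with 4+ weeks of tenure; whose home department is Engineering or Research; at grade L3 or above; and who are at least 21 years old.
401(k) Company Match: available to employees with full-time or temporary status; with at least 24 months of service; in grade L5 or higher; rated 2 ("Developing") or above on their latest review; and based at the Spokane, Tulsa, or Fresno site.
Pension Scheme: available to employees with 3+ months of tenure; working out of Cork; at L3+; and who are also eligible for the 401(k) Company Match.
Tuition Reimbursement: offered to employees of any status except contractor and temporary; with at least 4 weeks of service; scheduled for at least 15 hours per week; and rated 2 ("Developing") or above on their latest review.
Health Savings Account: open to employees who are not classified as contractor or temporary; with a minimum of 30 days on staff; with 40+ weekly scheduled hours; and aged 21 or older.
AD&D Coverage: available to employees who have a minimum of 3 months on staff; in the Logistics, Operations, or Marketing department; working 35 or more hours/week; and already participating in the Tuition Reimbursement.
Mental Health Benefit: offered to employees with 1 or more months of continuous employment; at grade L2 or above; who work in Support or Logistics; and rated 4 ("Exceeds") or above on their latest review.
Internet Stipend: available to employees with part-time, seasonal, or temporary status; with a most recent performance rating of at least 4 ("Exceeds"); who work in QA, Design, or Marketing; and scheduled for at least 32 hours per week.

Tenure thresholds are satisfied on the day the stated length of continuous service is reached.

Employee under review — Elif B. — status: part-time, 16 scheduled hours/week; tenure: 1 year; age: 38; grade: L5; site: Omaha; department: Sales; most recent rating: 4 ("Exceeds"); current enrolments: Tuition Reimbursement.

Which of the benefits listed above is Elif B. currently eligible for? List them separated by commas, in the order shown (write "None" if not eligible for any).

Tuition Reimbursement

Unlimited PTO Program — status part-time ✓; service 1 year ≥ 4 weeks (≈28 days) ✓; dept Sales ✗ → not eligible.
401(k) Company Match — status part-time ✗ (requires full-time or temporary) → not eligible.
Pension Scheme — service 1 year ≥ 3 months (≈90 days) ✓; site Omaha ✗ (not Cork) → not eligible.
Tuition Reimbursement — status part-time ✓ (not excluded); service 1 year ≥ 4 weeks (≈28 days) ✓; 16 hrs/wk ≥ 15 ✓; rating 4 ≥ 2 ✓ → eligible.
Health Savings Account — status part-time ✓ (not excluded); service 1 year ≥ 30 days ✓; 16 hrs/wk < 40 ✗ → not eligible.
AD&D Coverage — service 1 year ≥ 3 months (≈90 days) ✓; dept Sales ✗ → not eligible.
Mental Health Benefit — service 1 year ≥ 1 month (≈30 days) ✓; grade L5 ≥ L2 ✓; dept Sales ✗ → not eligible.
Internet Stipend — status part-time ✓; rating 4 ≥ 4 ✓; dept Sales ✗ → not eligible.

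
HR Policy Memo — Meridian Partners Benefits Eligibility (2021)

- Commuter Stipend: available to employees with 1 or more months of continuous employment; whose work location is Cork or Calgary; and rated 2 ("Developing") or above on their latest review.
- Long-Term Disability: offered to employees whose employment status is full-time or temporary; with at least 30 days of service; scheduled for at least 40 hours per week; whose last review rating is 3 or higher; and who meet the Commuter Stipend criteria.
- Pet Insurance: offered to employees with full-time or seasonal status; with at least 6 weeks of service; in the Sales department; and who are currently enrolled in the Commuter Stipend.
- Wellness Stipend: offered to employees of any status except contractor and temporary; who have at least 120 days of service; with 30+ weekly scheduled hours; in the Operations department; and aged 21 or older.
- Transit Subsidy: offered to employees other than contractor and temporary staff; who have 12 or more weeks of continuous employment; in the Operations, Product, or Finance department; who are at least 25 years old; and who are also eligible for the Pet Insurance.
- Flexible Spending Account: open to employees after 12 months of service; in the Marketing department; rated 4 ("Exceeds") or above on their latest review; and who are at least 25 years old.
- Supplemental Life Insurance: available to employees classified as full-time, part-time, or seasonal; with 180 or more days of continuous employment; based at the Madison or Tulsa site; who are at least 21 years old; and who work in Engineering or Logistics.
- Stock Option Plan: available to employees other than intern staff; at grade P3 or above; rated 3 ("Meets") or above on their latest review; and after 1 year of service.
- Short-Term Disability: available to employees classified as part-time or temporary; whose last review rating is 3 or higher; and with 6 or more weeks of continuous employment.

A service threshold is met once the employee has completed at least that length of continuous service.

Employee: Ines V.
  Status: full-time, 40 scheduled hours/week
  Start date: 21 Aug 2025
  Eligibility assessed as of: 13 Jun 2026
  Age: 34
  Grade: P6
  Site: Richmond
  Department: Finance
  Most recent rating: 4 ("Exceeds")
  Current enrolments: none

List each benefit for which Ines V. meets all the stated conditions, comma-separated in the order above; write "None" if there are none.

None

Service from 21 Aug 2025 to 13 Jun 2026: 296 days.
Commuter Stipend — service 296 days ≥ 1 month (≈30 days) ✓; site Richmond ✗ (not Cork or Calgary) → not eligible.
Long-Term Disability — status full-time ✓; service 296 days ≥ 30 days ✓; 40 hrs/wk ≥ 40 ✓; rating 4 ≥ 3 ✓; not eligible for Commuter Stipend ✗ → not eligible.
Pet Insurance — status full-time ✓; service 296 days ≥ 6 weeks (≈42 days) ✓; dept Finance ✗ → not eligible.
Wellness Stipend — status full-time ✓ (not excluded); service 296 days ≥ 120 days ✓; 40 hrs/wk ≥ 30 ✓; dept Finance ✗ → not eligible.
Transit Subsidy — status full-time ✓ (not excluded); service 296 days ≥ 12 weeks (≈84 days) ✓; dept Finance ✓; age 34 ≥ 25 ✓; not eligible for Pet Insurance ✗ → not eligible.
Flexible Spending Account — service 296 days < 12 months (≈360 days) ✗ → not eligible.
Supplemental Life Insurance — status full-time ✓; service 296 days ≥ 180 days ✓; site Richmond ✗ (not Madison or Tulsa) → not eligible.
Stock Option Plan — status full-time ✓ (not excluded); grade P6 ≥ P3 ✓; rating 4 ≥ 3 ✓; service 296 days < 1 year (≈365 days) ✗ → not eligible.
Short-Term Disability — status full-time ✗ (requires part-time or temporary) → not eligible.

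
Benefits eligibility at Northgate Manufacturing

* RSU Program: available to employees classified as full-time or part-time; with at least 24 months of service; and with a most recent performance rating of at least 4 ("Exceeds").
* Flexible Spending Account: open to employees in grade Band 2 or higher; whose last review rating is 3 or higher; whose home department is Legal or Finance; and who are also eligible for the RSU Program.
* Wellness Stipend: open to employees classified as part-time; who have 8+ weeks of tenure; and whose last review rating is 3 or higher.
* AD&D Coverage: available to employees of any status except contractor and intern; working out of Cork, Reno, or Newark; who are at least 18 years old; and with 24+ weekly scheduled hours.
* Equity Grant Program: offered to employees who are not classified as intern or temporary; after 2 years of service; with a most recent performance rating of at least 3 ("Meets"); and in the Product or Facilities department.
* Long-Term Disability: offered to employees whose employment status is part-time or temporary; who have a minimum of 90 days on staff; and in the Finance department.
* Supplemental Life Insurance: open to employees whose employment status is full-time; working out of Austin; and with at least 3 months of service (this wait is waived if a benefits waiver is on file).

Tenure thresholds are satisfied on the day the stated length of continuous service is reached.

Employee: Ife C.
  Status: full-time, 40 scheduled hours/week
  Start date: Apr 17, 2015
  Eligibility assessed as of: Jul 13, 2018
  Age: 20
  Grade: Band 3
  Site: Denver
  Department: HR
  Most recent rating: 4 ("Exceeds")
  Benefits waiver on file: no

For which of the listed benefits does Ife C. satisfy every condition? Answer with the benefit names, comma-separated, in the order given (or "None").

Service from Apr 17, 2015 to Jul 13, 2018: 1183 days.
RSU Program — status full-time ✓; service 1183 days ≥ 24 months (≈720 days) ✓; rating 4 ≥ 4 ✓ → eligible.
Flexible Spending Account — grade Band 3 ≥ Band 2 ✓; rating 4 ≥ 3 ✓; dept HR ✗ → not eligible.
Wellness Stipend — status full-time ✗ (requires part-time) → not eligible.
AD&D Coverage — status full-time ✓ (not excluded); site Denver ✗ (not Cork, Reno, or Newark) → not eligible.
Equity Grant Program — status full-time ✓ (not excluded); service 1183 days ≥ 2 years (≈730 days) ✓; rating 4 ≥ 3 ✓; dept HR ✗ → not eligible.
Long-Term Disability — status full-time ✗ (requires part-time or temporary) → not eligible.
Supplemental Life Insurance — status full-time ✓; site Denver ✗ (not Austin) → not eligible.

RSU Program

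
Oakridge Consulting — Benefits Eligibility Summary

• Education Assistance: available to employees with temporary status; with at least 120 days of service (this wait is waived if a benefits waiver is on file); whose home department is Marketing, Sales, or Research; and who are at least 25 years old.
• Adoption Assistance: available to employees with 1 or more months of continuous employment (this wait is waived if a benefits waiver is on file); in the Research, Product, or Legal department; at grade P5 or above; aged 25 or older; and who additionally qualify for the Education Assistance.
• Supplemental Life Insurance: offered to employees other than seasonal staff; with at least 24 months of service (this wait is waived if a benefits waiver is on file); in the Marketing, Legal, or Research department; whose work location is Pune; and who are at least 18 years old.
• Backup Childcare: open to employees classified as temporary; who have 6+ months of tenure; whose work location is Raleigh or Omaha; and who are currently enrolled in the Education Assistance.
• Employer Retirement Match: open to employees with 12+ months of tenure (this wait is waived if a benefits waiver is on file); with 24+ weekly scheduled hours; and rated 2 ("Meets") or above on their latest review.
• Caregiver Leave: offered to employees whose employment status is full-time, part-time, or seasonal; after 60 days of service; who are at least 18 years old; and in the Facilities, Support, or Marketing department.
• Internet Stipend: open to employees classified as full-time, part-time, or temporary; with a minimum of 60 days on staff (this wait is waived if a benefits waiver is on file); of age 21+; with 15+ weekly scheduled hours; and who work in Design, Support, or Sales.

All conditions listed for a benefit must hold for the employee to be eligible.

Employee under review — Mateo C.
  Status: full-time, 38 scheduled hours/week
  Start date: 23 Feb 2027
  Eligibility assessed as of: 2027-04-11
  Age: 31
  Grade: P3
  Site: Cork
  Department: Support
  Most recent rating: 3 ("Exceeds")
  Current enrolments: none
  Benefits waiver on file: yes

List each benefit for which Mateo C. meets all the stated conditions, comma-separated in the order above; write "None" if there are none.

Employer Retirement Match, Internet Stipend

Service from 23 Feb 2027 to 2027-04-11: 47 days.
Education Assistance — status full-time ✗ (requires temporary) → not eligible.
Adoption Assistance — benefits waiver on file ✓; dept Support ✗ → not eligible.
Supplemental Life Insurance — status full-time ✓ (not excluded); benefits waiver on file ✓; dept Support ✗ → not eligible.
Backup Childcare — status full-time ✗ (requires temporary) → not eligible.
Employer Retirement Match — benefits waiver on file ✓; 38 hrs/wk ≥ 24 ✓; rating 3 ≥ 2 ✓ → eligible.
Caregiver Leave — status full-time ✓; service 47 days < 60 days ✗ → not eligible.
Internet Stipend — status full-time ✓; benefits waiver on file ✓; age 31 ≥ 21 ✓; 38 hrs/wk ≥ 15 ✓; dept Support ✓ → eligible.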